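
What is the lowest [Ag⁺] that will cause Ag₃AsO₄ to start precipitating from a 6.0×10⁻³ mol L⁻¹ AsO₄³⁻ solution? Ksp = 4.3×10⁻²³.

1.9×10⁻⁷ M

A salt starts to precipitate once the ion product Q reaches its Ksp.
Ag₃AsO₄(s) ⇌ 3 Ag⁺(aq) + AsO₄³⁻(aq)
Ksp = [Ag⁺]^3[AsO₄³⁻] = [Ag⁺]^3(6.0×10⁻³)
[Ag⁺]^3 = 4.3×10⁻²³ / (6.0×10⁻³) = 7.2×10⁻²¹
[Ag⁺] = 1.9×10⁻⁷ mol L⁻¹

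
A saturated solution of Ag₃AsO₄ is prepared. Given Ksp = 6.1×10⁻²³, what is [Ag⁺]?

3.7×10⁻⁶ M

Ag₃AsO₄(s) ⇌ 3 Ag⁺(aq) + AsO₄³⁻(aq)
For each mole of Ag₃AsO₄ that dissolves per liter, [Ag⁺] = 3s and [AsO₄³⁻] = s; let s denote this solubility.
Ksp = [Ag⁺]^3[AsO₄³⁻] = (3s)^3 · s = 27s^4 = 6.1×10⁻²³
s = 1.2×10⁻⁶ mol L⁻¹
[Ag⁺] = 3s = 3.7×10⁻⁶ mol L⁻¹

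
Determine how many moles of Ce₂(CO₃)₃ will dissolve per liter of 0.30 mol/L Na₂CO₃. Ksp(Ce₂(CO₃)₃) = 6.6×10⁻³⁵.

Ce₂(CO₃)₃(s) ⇌ 2 Ce³⁺(aq) + 3 CO₃²⁻(aq)
With CO₃²⁻ already at 0.30 mol/L and s small, take [CO₃²⁻] ≈ 0.30 mol/L and [Ce³⁺] = 2s.
Ksp = [Ce³⁺]^2[CO₃²⁻]^3 = (2s)^2(0.30)^3
(2s)^2 = 6.6×10⁻³⁵ / (0.30)^3 = 2.4×10⁻³³
s = 2.5×10⁻¹⁷ mol/L

2.5×10⁻¹⁷ M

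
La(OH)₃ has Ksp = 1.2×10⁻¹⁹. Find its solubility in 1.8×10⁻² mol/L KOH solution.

2.1×10⁻¹⁴ M

La(OH)₃(s) ⇌ La³⁺(aq) + 3 OH⁻(aq)
The solution already contains OH⁻ at 1.8×10⁻² mol/L. Let s be the molar solubility of La(OH)₃.
[OH⁻] ≈ 1.8×10⁻² mol/L (common ion dominates); [La³⁺] = s.
Ksp = [La³⁺][OH⁻]^3 = s(1.8×10⁻²)^3
s = 1.2×10⁻¹⁹ / (1.8×10⁻²)^3 = 2.1×10⁻¹⁴
s = 2.1×10⁻¹⁴ mol/L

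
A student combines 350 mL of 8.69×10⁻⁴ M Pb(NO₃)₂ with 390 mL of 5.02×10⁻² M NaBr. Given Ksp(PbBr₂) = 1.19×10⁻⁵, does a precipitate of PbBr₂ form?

Total volume after mixing = 350 + 390 = 740 mL.
[Pb²⁺] = (8.69×10⁻⁴)(350)/740 = 4.11×10⁻⁴ M
[Br⁻] = (5.02×10⁻²)(390)/740 = 2.65×10⁻² M
Q = [Pb²⁺][Br⁻]^2 = 2.88×10⁻⁷
Since Q (2.88×10⁻⁷) is less than Ksp (1.19×10⁻⁵), no PbBr₂ precipitates.

No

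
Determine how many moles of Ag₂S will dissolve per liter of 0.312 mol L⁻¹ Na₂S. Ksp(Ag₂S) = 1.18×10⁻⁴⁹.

3.07×10⁻²⁵ M

Ag₂S(s) ⇌ 2 Ag⁺(aq) + S²⁻(aq)
With S²⁻ already at 0.312 mol L⁻¹ and s small, take [S²⁻] ≈ 0.312 mol L⁻¹ and [Ag⁺] = 2s.
Ksp = [Ag⁺]^2[S²⁻] = (2s)^2(0.312)
(2s)^2 = 1.18×10⁻⁴⁹ / (0.312) = 3.78×10⁻⁴⁹
s = 3.07×10⁻²⁵ mol L⁻¹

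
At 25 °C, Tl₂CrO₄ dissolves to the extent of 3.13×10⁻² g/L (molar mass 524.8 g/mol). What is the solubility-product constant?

Ksp = 8.49×10⁻¹³

Molar solubility s = (3.13×10⁻² g/L) / (524.8 g/mol) = 5.9642×10⁻⁵ mol/L
Tl₂CrO₄(s) ⇌ 2 Tl⁺(aq) + CrO₄²⁻(aq)
With molar solubility s: [Tl⁺] = 2s, [CrO₄²⁻] = s.
Ksp = [Tl⁺]^2[CrO₄²⁻] = (2s)^2 · s = 4s^3
Ksp = 4 × (5.9642×10⁻⁵)^3 = 8.49×10⁻¹³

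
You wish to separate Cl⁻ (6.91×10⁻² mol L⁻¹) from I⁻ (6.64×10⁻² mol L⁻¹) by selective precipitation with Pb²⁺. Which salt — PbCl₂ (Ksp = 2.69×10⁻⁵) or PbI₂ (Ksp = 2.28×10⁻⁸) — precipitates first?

PbI₂

Each salt precipitates once Q = Ksp for that salt.
For PbCl₂: [Pb²⁺] = (Ksp/[Cl⁻]^2) = 5.63×10⁻³ mol L⁻¹
For PbI₂: [Pb²⁺] = (Ksp/[I⁻]^2) = 5.17×10⁻⁶ mol L⁻¹
The smaller threshold [Pb²⁺] is reached first, so PbI₂ precipitates first.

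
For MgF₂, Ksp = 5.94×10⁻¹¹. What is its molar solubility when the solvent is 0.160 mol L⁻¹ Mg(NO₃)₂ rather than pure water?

9.63×10⁻⁶ M

MgF₂(s) ⇌ Mg²⁺(aq) + 2 F⁻(aq)
Mg²⁺ is already present at 0.160 mol L⁻¹. If s mol/L of MgF₂ dissolves, [F⁻] = 2s while [Mg²⁺] ≈ 0.160 mol L⁻¹.
Ksp = [Mg²⁺][F⁻]^2 = (0.160)(2s)^2
(2s)^2 = 5.94×10⁻¹¹ / (0.160) = 3.71×10⁻¹⁰
s = 9.63×10⁻⁶ mol L⁻¹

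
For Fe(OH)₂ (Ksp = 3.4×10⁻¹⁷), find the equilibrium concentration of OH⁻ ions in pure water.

4.1×10⁻⁶ M

Fe(OH)₂(s) ⇌ Fe²⁺(aq) + 2 OH⁻(aq)
Call the molar solubility s, so that [Fe²⁺] = s and [OH⁻] = 2s.
Ksp = [Fe²⁺][OH⁻]^2 = s · (2s)^2 = 4s^3 = 3.4×10⁻¹⁷
s = 2.0×10⁻⁶ M
[OH⁻] = 2s = 4.1×10⁻⁶ M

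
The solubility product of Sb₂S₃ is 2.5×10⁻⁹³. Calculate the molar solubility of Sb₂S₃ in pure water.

Sb₂S₃(s) ⇌ 2 Sb³⁺(aq) + 3 S²⁻(aq)
With molar solubility s: [Sb³⁺] = 2s, [S²⁻] = 3s.
Ksp = [Sb³⁺]^2[S²⁻]^3 = (2s)^2 · (3s)^3 = 108s^5
108s^5 = 2.5×10⁻⁹³  ⇒  s^5 = 2.3×10⁻⁹⁵
s = 1.2×10⁻¹⁹ mol/L

1.2×10⁻¹⁹ M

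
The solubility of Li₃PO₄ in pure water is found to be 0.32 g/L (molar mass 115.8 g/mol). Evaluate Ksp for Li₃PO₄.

Convert to molarity: s = 0.32 / 115.8 = 2.763×10⁻³ mol/L
Li₃PO₄(s) ⇌ 3 Li⁺(aq) + PO₄³⁻(aq)
For each mole of Li₃PO₄ that dissolves per liter, [Li⁺] = 3s and [PO₄³⁻] = s; let s denote this solubility.
Ksp = [Li⁺]^3[PO₄³⁻] = (3s)^3 · s = 27s^4
Ksp = 27 × (2.763×10⁻³)^4 = 1.6×10⁻⁹

Ksp = 1.6×10⁻⁹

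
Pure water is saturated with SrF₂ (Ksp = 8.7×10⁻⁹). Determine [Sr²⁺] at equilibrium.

SrF₂(s) ⇌ Sr²⁺(aq) + 2 F⁻(aq)
Call the molar solubility s, so that [Sr²⁺] = s and [F⁻] = 2s.
Ksp = [Sr²⁺][F⁻]^2 = s · (2s)^2 = 4s^3 = 8.7×10⁻⁹
s = 1.3×10⁻³ M
[Sr²⁺] = s = 1.3×10⁻³ M

1.3×10⁻³ M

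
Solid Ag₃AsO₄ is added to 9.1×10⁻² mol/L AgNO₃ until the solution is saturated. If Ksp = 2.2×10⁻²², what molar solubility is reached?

2.9×10⁻¹⁹ M

Ag₃AsO₄(s) ⇌ 3 Ag⁺(aq) + AsO₄³⁻(aq)
Ag⁺ is already present at 9.1×10⁻² mol/L. If s mol/L of Ag₃AsO₄ dissolves, [AsO₄³⁻] = s while [Ag⁺] ≈ 9.1×10⁻² mol/L.
Ksp = [Ag⁺]^3[AsO₄³⁻] = (9.1×10⁻²)^3s
s = 2.2×10⁻²² / (9.1×10⁻²)^3 = 2.9×10⁻¹⁹
s = 2.9×10⁻¹⁹ mol/L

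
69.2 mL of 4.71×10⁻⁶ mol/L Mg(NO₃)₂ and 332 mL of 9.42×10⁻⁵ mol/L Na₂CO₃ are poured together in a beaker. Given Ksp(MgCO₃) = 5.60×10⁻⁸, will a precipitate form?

No

The combined volume is 401.2 mL.
[Mg²⁺] = (4.71×10⁻⁶)(69.2)/401.2 = 8.12×10⁻⁷ mol/L
[CO₃²⁻] = (9.42×10⁻⁵)(332)/401.2 = 7.80×10⁻⁵ mol/L
Q = [Mg²⁺][CO₃²⁻] = 6.33×10⁻¹¹
Q < Ksp (6.33×10⁻¹¹ vs 5.60×10⁻⁸); the solution remains unsaturated and no precipitate forms.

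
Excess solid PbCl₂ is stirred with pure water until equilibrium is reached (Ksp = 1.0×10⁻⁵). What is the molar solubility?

1.4×10⁻² M

PbCl₂(s) ⇌ Pb²⁺(aq) + 2 Cl⁻(aq)
Call the molar solubility s, so that [Pb²⁺] = s and [Cl⁻] = 2s.
Ksp = [Pb²⁺][Cl⁻]^2 = s · (2s)^2 = 4s^3
4s^3 = 1.0×10⁻⁵  ⇒  s^3 = 2.5×10⁻⁶
s = (2.5×10⁻⁶)^(1/3) = 1.4×10⁻² mol/L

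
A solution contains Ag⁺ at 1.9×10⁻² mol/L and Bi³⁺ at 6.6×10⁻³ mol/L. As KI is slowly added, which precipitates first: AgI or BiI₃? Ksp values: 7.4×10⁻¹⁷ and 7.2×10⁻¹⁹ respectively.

Each salt precipitates once Q = Ksp for that salt.
For AgI: [I⁻] = (Ksp/[Ag⁺]) = 3.9×10⁻¹⁵ mol/L
For BiI₃: [I⁻] = (Ksp/[Bi³⁺])^(1/3) = 4.8×10⁻⁶ mol/L
AgI requires the lower [I⁻], so it precipitates first.

AgI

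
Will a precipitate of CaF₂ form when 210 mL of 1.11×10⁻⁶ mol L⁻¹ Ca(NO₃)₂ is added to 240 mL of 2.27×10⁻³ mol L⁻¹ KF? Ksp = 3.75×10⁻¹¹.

No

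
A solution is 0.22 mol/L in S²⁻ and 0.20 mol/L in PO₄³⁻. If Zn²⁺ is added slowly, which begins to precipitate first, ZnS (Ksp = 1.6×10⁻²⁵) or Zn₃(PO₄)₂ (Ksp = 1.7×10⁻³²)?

Precipitation begins when Q = Ksp.
For ZnS: [Zn²⁺] = (Ksp/[S²⁻]) = 7.3×10⁻²⁵ mol/L
For Zn₃(PO₄)₂: [Zn²⁺] = (Ksp/[PO₄³⁻]^2)^(1/3) = 7.5×10⁻¹¹ mol/L
The smaller threshold [Zn²⁺] is reached first, so ZnS precipitates first.

ZnS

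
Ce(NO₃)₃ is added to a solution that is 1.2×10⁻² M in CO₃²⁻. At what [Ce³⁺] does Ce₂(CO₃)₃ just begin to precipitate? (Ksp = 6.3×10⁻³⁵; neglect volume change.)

6.0×10⁻¹⁵ M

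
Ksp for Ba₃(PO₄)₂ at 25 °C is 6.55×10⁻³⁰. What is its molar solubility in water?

5.71×10⁻⁷ M

Ba₃(PO₄)₂(s) ⇌ 3 Ba²⁺(aq) + 2 PO₄³⁻(aq)
Let s be the molar solubility. Then [Ba²⁺] = 3s and [PO₄³⁻] = 2s.
Ksp = [Ba²⁺]^3[PO₄³⁻]^2 = (3s)^3 · (2s)^2 = 108s^5
108s^5 = 6.55×10⁻³⁰  ⇒  s^5 = 6.06×10⁻³²
s = 5.71×10⁻⁷ M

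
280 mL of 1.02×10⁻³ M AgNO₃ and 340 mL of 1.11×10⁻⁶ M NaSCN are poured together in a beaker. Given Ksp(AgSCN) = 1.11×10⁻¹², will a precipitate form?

Yes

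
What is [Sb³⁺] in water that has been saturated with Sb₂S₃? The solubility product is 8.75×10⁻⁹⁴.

1.92×10⁻¹⁹ M

Sb₂S₃(s) ⇌ 2 Sb³⁺(aq) + 3 S²⁻(aq)
With molar solubility s: [Sb³⁺] = 2s, [S²⁻] = 3s.
Ksp = [Sb³⁺]^2[S²⁻]^3 = (2s)^2 · (3s)^3 = 108s^5 = 8.75×10⁻⁹⁴
s = 9.59×10⁻²⁰ mol/L
[Sb³⁺] = 2s = 1.92×10⁻¹⁹ mol/L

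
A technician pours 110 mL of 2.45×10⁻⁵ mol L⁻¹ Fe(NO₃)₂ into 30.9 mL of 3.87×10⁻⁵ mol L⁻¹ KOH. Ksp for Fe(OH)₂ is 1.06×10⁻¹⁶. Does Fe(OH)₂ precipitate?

Yes

The combined volume is 140.9 mL.
[Fe²⁺] = (2.45×10⁻⁵)(110)/140.9 = 1.91×10⁻⁵ mol L⁻¹
[OH⁻] = (3.87×10⁻⁵)(30.9)/140.9 = 8.49×10⁻⁶ mol L⁻¹
Q = [Fe²⁺][OH⁻]^2 = 1.38×10⁻¹⁵
Because Q > Ksp (1.38×10⁻¹⁵ vs 1.06×10⁻¹⁶), a precipitate of Fe(OH)₂ forms.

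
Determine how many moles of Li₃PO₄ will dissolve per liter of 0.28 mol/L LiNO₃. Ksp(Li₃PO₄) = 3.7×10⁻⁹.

1.7×10⁻⁷ M

Li₃PO₄(s) ⇌ 3 Li⁺(aq) + PO₄³⁻(aq)
With Li⁺ already at 0.28 mol/L and s small, take [Li⁺] ≈ 0.28 mol/L and [PO₄³⁻] = s.
Ksp = [Li⁺]^3[PO₄³⁻] = (0.28)^3s
s = 3.7×10⁻⁹ / (0.28)^3 = 1.7×10⁻⁷
s = 1.7×10⁻⁷ mol/L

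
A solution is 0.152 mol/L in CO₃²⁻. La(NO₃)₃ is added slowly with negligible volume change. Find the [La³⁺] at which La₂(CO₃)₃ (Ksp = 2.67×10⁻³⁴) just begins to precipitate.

Precipitation begins when Q = Ksp.
La₂(CO₃)₃(s) ⇌ 2 La³⁺(aq) + 3 CO₃²⁻(aq)
Ksp = [La³⁺]^2[CO₃²⁻]^3 = [La³⁺]^2(0.152)^3
[La³⁺]^2 = 2.67×10⁻³⁴ / (0.152)^3 = 7.60×10⁻³²
[La³⁺] = 2.76×10⁻¹⁶ mol/L

2.76×10⁻¹⁶ M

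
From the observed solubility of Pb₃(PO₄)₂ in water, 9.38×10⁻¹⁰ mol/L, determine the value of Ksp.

Ksp = 7.84×10⁻⁴⁴

Pb₃(PO₄)₂(s) ⇌ 3 Pb²⁺(aq) + 2 PO₄³⁻(aq)
Call the molar solubility s, so that [Pb²⁺] = 3s and [PO₄³⁻] = 2s.
Ksp = [Pb²⁺]^3[PO₄³⁻]^2 = (3s)^3 · (2s)^2 = 108s^5
Ksp = 108 × (9.38×10⁻¹⁰)^5 = 7.84×10⁻⁴⁴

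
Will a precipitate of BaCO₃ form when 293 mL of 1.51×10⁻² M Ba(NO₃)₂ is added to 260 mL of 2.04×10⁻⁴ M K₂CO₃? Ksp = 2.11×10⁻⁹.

Total volume after mixing = 293 + 260 = 553 mL.
[Ba²⁺] = (1.51×10⁻²)(293)/553 = 8.00×10⁻³ M
[CO₃²⁻] = (2.04×10⁻⁴)(260)/553 = 9.59×10⁻⁵ M
Q = [Ba²⁺][CO₃²⁻] = 7.67×10⁻⁷
Because Q > Ksp (7.67×10⁻⁷ vs 2.11×10⁻⁹), a precipitate of BaCO₃ forms.

Yes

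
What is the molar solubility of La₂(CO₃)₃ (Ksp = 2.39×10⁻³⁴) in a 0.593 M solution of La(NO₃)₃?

2.93×10⁻¹² M

La₂(CO₃)₃(s) ⇌ 2 La³⁺(aq) + 3 CO₃²⁻(aq)
La³⁺ is already present at 0.593 M. If s mol/L of La₂(CO₃)₃ dissolves, [CO₃²⁻] = 3s while [La³⁺] ≈ 0.593 M.
Ksp = [La³⁺]^2[CO₃²⁻]^3 = (0.593)^2(3s)^3
(3s)^3 = 2.39×10⁻³⁴ / (0.593)^2 = 6.80×10⁻³⁴
s = 2.93×10⁻¹² M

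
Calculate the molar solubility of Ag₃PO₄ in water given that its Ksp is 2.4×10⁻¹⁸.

1.7×10⁻⁵ M

Ag₃PO₄(s) ⇌ 3 Ag⁺(aq) + PO₄³⁻(aq)
If s mol/L of Ag₃PO₄ dissolves, [Ag⁺] = 3s and [PO₄³⁻] = s.
Ksp = [Ag⁺]^3[PO₄³⁻] = (3s)^3 · s = 27s^4
27s^4 = 2.4×10⁻¹⁸  ⇒  s^4 = 8.9×10⁻²⁰
s = 1.7×10⁻⁵ M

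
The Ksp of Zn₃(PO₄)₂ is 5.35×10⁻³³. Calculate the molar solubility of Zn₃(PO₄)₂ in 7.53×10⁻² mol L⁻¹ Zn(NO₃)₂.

1.77×10⁻¹⁵ M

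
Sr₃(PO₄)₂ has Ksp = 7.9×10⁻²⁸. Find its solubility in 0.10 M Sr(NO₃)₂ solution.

4.4×10⁻¹³ M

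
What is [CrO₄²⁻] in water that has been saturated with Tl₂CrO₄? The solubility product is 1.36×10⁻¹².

Tl₂CrO₄(s) ⇌ 2 Tl⁺(aq) + CrO₄²⁻(aq)
With molar solubility s: [Tl⁺] = 2s, [CrO₄²⁻] = s.
Ksp = [Tl⁺]^2[CrO₄²⁻] = (2s)^2 · s = 4s^3 = 1.36×10⁻¹²
s = 6.98×10⁻⁵ mol L⁻¹
[CrO₄²⁻] = s = 6.98×10⁻⁵ mol L⁻¹

6.98×10⁻⁵ M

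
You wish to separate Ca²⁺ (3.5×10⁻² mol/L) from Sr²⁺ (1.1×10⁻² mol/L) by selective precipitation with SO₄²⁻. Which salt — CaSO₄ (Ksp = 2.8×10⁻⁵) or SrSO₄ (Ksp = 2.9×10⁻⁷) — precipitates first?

Precipitation of each salt begins when its ion product equals Ksp.
For CaSO₄: [SO₄²⁻] = (Ksp/[Ca²⁺]) = 8.0×10⁻⁴ mol/L
For SrSO₄: [SO₄²⁻] = (Ksp/[Sr²⁺]) = 2.6×10⁻⁵ mol/L
SrSO₄ requires the lower [SO₄²⁻], so it precipitates first.

SrSO₄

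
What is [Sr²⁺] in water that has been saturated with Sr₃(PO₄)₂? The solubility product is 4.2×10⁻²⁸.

3.9×10⁻⁶ M

Sr₃(PO₄)₂(s) ⇌ 3 Sr²⁺(aq) + 2 PO₄³⁻(aq)
Let s be the molar solubility. Then [Sr²⁺] = 3s and [PO₄³⁻] = 2s.
Ksp = [Sr²⁺]^3[PO₄³⁻]^2 = (3s)^3 · (2s)^2 = 108s^5 = 4.2×10⁻²⁸
s = 1.3×10⁻⁶ mol L⁻¹
[Sr²⁺] = 3s = 3.9×10⁻⁶ mol L⁻¹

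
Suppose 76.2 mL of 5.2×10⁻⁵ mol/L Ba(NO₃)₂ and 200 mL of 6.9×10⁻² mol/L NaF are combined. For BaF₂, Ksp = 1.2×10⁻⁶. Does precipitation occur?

No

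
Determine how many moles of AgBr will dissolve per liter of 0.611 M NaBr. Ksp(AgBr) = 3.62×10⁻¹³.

5.92×10⁻¹³ M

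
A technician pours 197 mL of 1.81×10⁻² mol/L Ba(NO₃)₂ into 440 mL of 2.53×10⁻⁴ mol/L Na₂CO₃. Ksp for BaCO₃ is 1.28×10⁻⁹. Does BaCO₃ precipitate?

After mixing, V = 197 mL + 440 mL = 637 mL.
[Ba²⁺] = (1.81×10⁻²)(197)/637 = 5.60×10⁻³ mol/L
[CO₃²⁻] = (2.53×10⁻⁴)(440)/637 = 1.75×10⁻⁴ mol/L
Q = [Ba²⁺][CO₃²⁻] = 9.78×10⁻⁷
Because Q > Ksp (9.78×10⁻⁷ vs 1.28×10⁻⁹), a precipitate of BaCO₃ forms.

Yes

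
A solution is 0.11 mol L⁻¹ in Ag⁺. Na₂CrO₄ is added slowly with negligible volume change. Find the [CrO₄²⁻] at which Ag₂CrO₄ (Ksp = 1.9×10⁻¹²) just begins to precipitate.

A salt starts to precipitate once the ion product Q reaches its Ksp.
Ag₂CrO₄(s) ⇌ 2 Ag⁺(aq) + CrO₄²⁻(aq)
Ksp = [Ag⁺]^2[CrO₄²⁻] = [CrO₄²⁻](0.11)^2
[CrO₄²⁻] = 1.9×10⁻¹² / (0.11)^2 = 1.6×10⁻¹⁰
[CrO₄²⁻] = 1.6×10⁻¹⁰ mol L⁻¹

1.6×10⁻¹⁰ M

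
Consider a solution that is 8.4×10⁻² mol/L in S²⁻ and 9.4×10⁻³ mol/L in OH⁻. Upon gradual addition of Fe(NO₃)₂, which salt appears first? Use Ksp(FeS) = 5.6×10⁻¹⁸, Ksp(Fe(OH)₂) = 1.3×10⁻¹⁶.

FeS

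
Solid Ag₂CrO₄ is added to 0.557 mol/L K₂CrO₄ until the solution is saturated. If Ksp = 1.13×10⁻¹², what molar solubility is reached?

7.12×10⁻⁷ M

Ag₂CrO₄(s) ⇌ 2 Ag⁺(aq) + CrO₄²⁻(aq)
CrO₄²⁻ is already present at 0.557 mol/L. If s mol/L of Ag₂CrO₄ dissolves, [Ag⁺] = 2s while [CrO₄²⁻] ≈ 0.557 mol/L.
Ksp = [Ag⁺]^2[CrO₄²⁻] = (2s)^2(0.557)
(2s)^2 = 1.13×10⁻¹² / (0.557) = 2.03×10⁻¹²
s = 7.12×10⁻⁷ mol/L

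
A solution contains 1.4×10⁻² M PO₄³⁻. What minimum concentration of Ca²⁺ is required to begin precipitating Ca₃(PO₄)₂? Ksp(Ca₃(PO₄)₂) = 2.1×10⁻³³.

The threshold for precipitation is Q = Ksp.
Ca₃(PO₄)₂(s) ⇌ 3 Ca²⁺(aq) + 2 PO₄³⁻(aq)
Ksp = [Ca²⁺]^3[PO₄³⁻]^2 = [Ca²⁺]^3(1.4×10⁻²)^2
[Ca²⁺]^3 = 2.1×10⁻³³ / (1.4×10⁻²)^2 = 1.1×10⁻²⁹
[Ca²⁺] = 2.2×10⁻¹⁰ M

2.2×10⁻¹⁰ M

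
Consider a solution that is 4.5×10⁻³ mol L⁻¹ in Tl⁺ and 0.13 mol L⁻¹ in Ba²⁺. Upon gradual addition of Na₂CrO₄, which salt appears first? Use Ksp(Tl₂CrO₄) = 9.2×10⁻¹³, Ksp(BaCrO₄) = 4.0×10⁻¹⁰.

BaCrO₄

A salt starts to precipitate once the ion product Q reaches its Ksp.
For Tl₂CrO₄: [CrO₄²⁻] = (Ksp/[Tl⁺]^2) = 4.5×10⁻⁸ mol L⁻¹
For BaCrO₄: [CrO₄²⁻] = (Ksp/[Ba²⁺]) = 3.1×10⁻⁹ mol L⁻¹
Since BaCrO₄ needs less CrO₄²⁻ to reach saturation, it precipitates first.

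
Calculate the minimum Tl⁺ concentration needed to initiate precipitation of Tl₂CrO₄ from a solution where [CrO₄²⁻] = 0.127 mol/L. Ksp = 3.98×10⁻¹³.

Precipitation begins when Q = Ksp.
Tl₂CrO₄(s) ⇌ 2 Tl⁺(aq) + CrO₄²⁻(aq)
Ksp = [Tl⁺]^2[CrO₄²⁻] = [Tl⁺]^2(0.127)
[Tl⁺]^2 = 3.98×10⁻¹³ / (0.127) = 3.13×10⁻¹²
[Tl⁺] = 1.77×10⁻⁶ mol/L

1.77×10⁻⁶ M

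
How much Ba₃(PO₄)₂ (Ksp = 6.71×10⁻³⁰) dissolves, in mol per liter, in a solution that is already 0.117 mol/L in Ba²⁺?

3.24×10⁻¹⁴ M

Ba₃(PO₄)₂(s) ⇌ 3 Ba²⁺(aq) + 2 PO₄³⁻(aq)
The solution already contains Ba²⁺ at 0.117 mol/L. Let s be the molar solubility of Ba₃(PO₄)₂.
[Ba²⁺] ≈ 0.117 mol/L (common ion dominates); [PO₄³⁻] = 2s.
Ksp = [Ba²⁺]^3[PO₄³⁻]^2 = (0.117)^3(2s)^2
(2s)^2 = 6.71×10⁻³⁰ / (0.117)^3 = 4.19×10⁻²⁷
s = 3.24×10⁻¹⁴ mol/L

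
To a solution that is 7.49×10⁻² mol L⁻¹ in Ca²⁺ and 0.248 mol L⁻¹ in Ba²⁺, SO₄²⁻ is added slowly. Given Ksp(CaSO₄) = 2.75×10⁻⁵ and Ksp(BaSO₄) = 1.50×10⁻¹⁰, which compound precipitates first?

BaSO₄

Precipitation of each salt begins when its ion product equals Ksp.
For CaSO₄: [SO₄²⁻] = (Ksp/[Ca²⁺]) = 3.67×10⁻⁴ mol L⁻¹
For BaSO₄: [SO₄²⁻] = (Ksp/[Ba²⁺]) = 6.05×10⁻¹⁰ mol L⁻¹
The smaller threshold [SO₄²⁻] is reached first, so BaSO₄ precipitates first.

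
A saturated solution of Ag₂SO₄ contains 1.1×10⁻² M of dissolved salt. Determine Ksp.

Ksp = 5.3×10⁻⁶

Ag₂SO₄(s) ⇌ 2 Ag⁺(aq) + SO₄²⁻(aq)
Call the molar solubility s, so that [Ag⁺] = 2s and [SO₄²⁻] = s.
Ksp = [Ag⁺]^2[SO₄²⁻] = (2s)^2 · s = 4s^3
Ksp = 4 × (1.1×10⁻²)^3 = 5.3×10⁻⁶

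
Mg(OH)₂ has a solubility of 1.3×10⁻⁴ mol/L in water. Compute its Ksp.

Ksp = 8.8×10⁻¹²

Mg(OH)₂(s) ⇌ Mg²⁺(aq) + 2 OH⁻(aq)
If s mol/L of Mg(OH)₂ dissolves, [Mg²⁺] = s and [OH⁻] = 2s.
Ksp = [Mg²⁺][OH⁻]^2 = s · (2s)^2 = 4s^3
Ksp = 4 × (1.3×10⁻⁴)^3 = 8.8×10⁻¹²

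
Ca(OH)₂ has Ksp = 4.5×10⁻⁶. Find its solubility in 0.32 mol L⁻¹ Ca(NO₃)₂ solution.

1.9×10⁻³ M

Ca(OH)₂(s) ⇌ Ca²⁺(aq) + 2 OH⁻(aq)
With Ca²⁺ already at 0.32 mol L⁻¹ and s small, take [Ca²⁺] ≈ 0.32 mol L⁻¹ and [OH⁻] = 2s.
Ksp = [Ca²⁺][OH⁻]^2 = (0.32)(2s)^2
(2s)^2 = 4.5×10⁻⁶ / (0.32) = 1.4×10⁻⁵
s = 1.9×10⁻³ mol L⁻¹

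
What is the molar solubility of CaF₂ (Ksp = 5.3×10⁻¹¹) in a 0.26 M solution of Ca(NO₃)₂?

7.1×10⁻⁶ M

CaF₂(s) ⇌ Ca²⁺(aq) + 2 F⁻(aq)
The solution already contains Ca²⁺ at 0.26 M. Let s be the molar solubility of CaF₂.
[Ca²⁺] ≈ 0.26 M (common ion dominates); [F⁻] = 2s.
Ksp = [Ca²⁺][F⁻]^2 = (0.26)(2s)^2
(2s)^2 = 5.3×10⁻¹¹ / (0.26) = 2.0×10⁻¹⁰
s = 7.1×10⁻⁶ M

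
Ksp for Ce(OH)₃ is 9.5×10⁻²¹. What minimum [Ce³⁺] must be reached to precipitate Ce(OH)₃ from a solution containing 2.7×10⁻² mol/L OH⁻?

4.8×10⁻¹⁶ M

Precipitation begins when Q = Ksp.
Ce(OH)₃(s) ⇌ Ce³⁺(aq) + 3 OH⁻(aq)
Ksp = [Ce³⁺][OH⁻]^3 = [Ce³⁺](2.7×10⁻²)^3
[Ce³⁺] = 9.5×10⁻²¹ / (2.7×10⁻²)^3 = 4.8×10⁻¹⁶
[Ce³⁺] = 4.8×10⁻¹⁶ mol/L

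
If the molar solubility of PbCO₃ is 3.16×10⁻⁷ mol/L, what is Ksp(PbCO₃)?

PbCO₃(s) ⇌ Pb²⁺(aq) + CO₃²⁻(aq)
For each mole of PbCO₃ that dissolves per liter, [Pb²⁺] = s and [CO₃²⁻] = s; let s denote this solubility.
Ksp = [Pb²⁺][CO₃²⁻] = s · s = s^2
Ksp = (3.16×10⁻⁷)^2 = 9.99×10⁻¹⁴

Ksp = 9.99×10⁻¹⁴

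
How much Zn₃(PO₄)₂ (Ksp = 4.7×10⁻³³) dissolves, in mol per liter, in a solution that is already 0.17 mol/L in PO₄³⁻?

1.8×10⁻¹¹ M

Zn₃(PO₄)₂(s) ⇌ 3 Zn²⁺(aq) + 2 PO₄³⁻(aq)
With PO₄³⁻ already at 0.17 mol/L and s small, take [PO₄³⁻] ≈ 0.17 mol/L and [Zn²⁺] = 3s.
Ksp = [Zn²⁺]^3[PO₄³⁻]^2 = (3s)^3(0.17)^2
(3s)^3 = 4.7×10⁻³³ / (0.17)^2 = 1.6×10⁻³¹
s = 1.8×10⁻¹¹ mol/L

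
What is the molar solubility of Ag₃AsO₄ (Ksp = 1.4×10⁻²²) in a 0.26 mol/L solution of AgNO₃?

Ag₃AsO₄(s) ⇌ 3 Ag⁺(aq) + AsO₄³⁻(aq)
The solution already contains Ag⁺ at 0.26 mol/L. Let s be the molar solubility of Ag₃AsO₄.
[Ag⁺] ≈ 0.26 mol/L (common ion dominates); [AsO₄³⁻] = s.
Ksp = [Ag⁺]^3[AsO₄³⁻] = (0.26)^3s
s = 1.4×10⁻²² / (0.26)^3 = 8.0×10⁻²¹
s = 8.0×10⁻²¹ mol/L

8.0×10⁻²¹ M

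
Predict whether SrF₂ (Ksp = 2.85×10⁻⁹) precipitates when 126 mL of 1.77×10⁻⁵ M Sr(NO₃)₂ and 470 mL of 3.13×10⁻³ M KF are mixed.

No

After mixing, V = 126 mL + 470 mL = 596 mL.
[Sr²⁺] = (1.77×10⁻⁵)(126)/596 = 3.74×10⁻⁶ M
[F⁻] = (3.13×10⁻³)(470)/596 = 2.47×10⁻³ M
Q = [Sr²⁺][F⁻]^2 = 2.28×10⁻¹¹
Q = 2.28×10⁻¹¹ < Ksp = 2.85×10⁻⁹, so the solution is unsaturated and no precipitate forms.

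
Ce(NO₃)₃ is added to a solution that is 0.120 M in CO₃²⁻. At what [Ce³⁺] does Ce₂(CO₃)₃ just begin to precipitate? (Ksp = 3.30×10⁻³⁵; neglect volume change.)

Precipitation of each salt begins when its ion product equals Ksp.
Ce₂(CO₃)₃(s) ⇌ 2 Ce³⁺(aq) + 3 CO₃²⁻(aq)
Ksp = [Ce³⁺]^2[CO₃²⁻]^3 = [Ce³⁺]^2(0.120)^3
[Ce³⁺]^2 = 3.30×10⁻³⁵ / (0.120)^3 = 1.91×10⁻³²
[Ce³⁺] = 1.38×10⁻¹⁶ M

1.38×10⁻¹⁶ M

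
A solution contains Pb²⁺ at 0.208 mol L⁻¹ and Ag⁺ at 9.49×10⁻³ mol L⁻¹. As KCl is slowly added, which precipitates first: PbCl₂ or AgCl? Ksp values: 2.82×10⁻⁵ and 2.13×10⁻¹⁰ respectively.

AgCl

The threshold for precipitation is Q = Ksp.
For PbCl₂: [Cl⁻] = (Ksp/[Pb²⁺])^(1/2) = 1.16×10⁻² mol L⁻¹
For AgCl: [Cl⁻] = (Ksp/[Ag⁺]) = 2.24×10⁻⁸ mol L⁻¹
AgCl requires the lower [Cl⁻], so it precipitates first.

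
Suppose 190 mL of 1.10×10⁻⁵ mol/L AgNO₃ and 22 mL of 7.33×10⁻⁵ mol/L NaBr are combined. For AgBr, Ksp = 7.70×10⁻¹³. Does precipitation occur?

Yes

The combined volume is 212 mL.
[Ag⁺] = (1.10×10⁻⁵)(190)/212 = 9.86×10⁻⁶ mol/L
[Br⁻] = (7.33×10⁻⁵)(22)/212 = 7.61×10⁻⁶ mol/L
Q = [Ag⁺][Br⁻] = 7.50×10⁻¹¹
Because Q > Ksp (7.50×10⁻¹¹ vs 7.70×10⁻¹³), a precipitate of AgBr forms.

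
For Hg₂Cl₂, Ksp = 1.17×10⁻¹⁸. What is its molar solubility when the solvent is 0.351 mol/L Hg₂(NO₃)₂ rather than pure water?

9.13×10⁻¹⁰ M

Hg₂Cl₂(s) ⇌ Hg₂²⁺(aq) + 2 Cl⁻(aq)
Let s be the solubility of Hg₂Cl₂ here. The common ion gives [Hg₂²⁺] ≈ 0.351 mol/L, and [Cl⁻] = 2s.
Ksp = [Hg₂²⁺][Cl⁻]^2 = (0.351)(2s)^2
(2s)^2 = 1.17×10⁻¹⁸ / (0.351) = 3.33×10⁻¹⁸
s = 9.13×10⁻¹⁰ mol/L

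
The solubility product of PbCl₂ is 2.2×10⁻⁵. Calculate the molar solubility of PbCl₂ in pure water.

1.8×10⁻² M

PbCl₂(s) ⇌ Pb²⁺(aq) + 2 Cl⁻(aq)
Let s be the molar solubility. Then [Pb²⁺] = s and [Cl⁻] = 2s.
Ksp = [Pb²⁺][Cl⁻]^2 = s · (2s)^2 = 4s^3
4s^3 = 2.2×10⁻⁵  ⇒  s^3 = 5.5×10⁻⁶
s = (5.5×10⁻⁶)^(1/3) = 1.8×10⁻² mol/L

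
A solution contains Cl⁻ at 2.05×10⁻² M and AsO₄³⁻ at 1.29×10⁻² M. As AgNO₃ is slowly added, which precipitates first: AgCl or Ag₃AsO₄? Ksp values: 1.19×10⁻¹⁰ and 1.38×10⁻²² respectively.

AgCl

The threshold for precipitation is Q = Ksp.
For AgCl: [Ag⁺] = (Ksp/[Cl⁻]) = 5.80×10⁻⁹ M
For Ag₃AsO₄: [Ag⁺] = (Ksp/[AsO₄³⁻])^(1/3) = 2.20×10⁻⁷ M
The smaller threshold [Ag⁺] is reached first, so AgCl precipitates first.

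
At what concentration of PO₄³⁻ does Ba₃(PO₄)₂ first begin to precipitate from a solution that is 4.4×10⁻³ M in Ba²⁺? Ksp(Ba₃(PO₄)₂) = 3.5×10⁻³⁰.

6.4×10⁻¹² M

Each salt precipitates once Q = Ksp for that salt.
Ba₃(PO₄)₂(s) ⇌ 3 Ba²⁺(aq) + 2 PO₄³⁻(aq)
Ksp = [Ba²⁺]^3[PO₄³⁻]^2 = [PO₄³⁻]^2(4.4×10⁻³)^3
[PO₄³⁻]^2 = 3.5×10⁻³⁰ / (4.4×10⁻³)^3 = 4.1×10⁻²³
[PO₄³⁻] = 6.4×10⁻¹² M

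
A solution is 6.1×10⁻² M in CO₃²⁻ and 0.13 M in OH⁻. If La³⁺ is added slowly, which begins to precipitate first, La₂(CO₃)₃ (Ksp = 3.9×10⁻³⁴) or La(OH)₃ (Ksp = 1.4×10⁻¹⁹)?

La(OH)₃

Each salt precipitates once Q = Ksp for that salt.
For La₂(CO₃)₃: [La³⁺] = (Ksp/[CO₃²⁻]^3)^(1/2) = 1.3×10⁻¹⁵ M
For La(OH)₃: [La³⁺] = (Ksp/[OH⁻]^3) = 6.4×10⁻¹⁷ M
La(OH)₃ requires the lower [La³⁺], so it precipitates first.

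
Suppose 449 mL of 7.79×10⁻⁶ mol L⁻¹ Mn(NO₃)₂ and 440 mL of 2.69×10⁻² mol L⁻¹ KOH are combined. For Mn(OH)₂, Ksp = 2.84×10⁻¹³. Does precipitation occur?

Total volume after mixing = 449 + 440 = 889 mL.
[Mn²⁺] = (7.79×10⁻⁶)(449)/889 = 3.93×10⁻⁶ mol L⁻¹
[OH⁻] = (2.69×10⁻²)(440)/889 = 1.33×10⁻² mol L⁻¹
Q = [Mn²⁺][OH⁻]^2 = 6.97×10⁻¹⁰
Since Q (6.97×10⁻¹⁰) exceeds Ksp (2.84×10⁻¹³), Mn(OH)₂ will precipitate.

Yes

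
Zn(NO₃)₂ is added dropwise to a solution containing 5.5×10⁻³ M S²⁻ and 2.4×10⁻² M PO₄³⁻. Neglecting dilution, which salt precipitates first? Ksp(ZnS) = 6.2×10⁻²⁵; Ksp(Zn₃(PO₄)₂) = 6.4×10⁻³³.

A salt starts to precipitate once the ion product Q reaches its Ksp.
For ZnS: [Zn²⁺] = (Ksp/[S²⁻]) = 1.1×10⁻²² M
For Zn₃(PO₄)₂: [Zn²⁺] = (Ksp/[PO₄³⁻]^2)^(1/3) = 2.2×10⁻¹⁰ M
The smaller threshold [Zn²⁺] is reached first, so ZnS precipitates first.

ZnS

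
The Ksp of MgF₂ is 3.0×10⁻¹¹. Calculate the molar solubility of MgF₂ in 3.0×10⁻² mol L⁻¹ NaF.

MgF₂(s) ⇌ Mg²⁺(aq) + 2 F⁻(aq)
Let s be the solubility of MgF₂ here. The common ion gives [F⁻] ≈ 3.0×10⁻² mol L⁻¹, and [Mg²⁺] = s.
Ksp = [Mg²⁺][F⁻]^2 = s(3.0×10⁻²)^2
s = 3.0×10⁻¹¹ / (3.0×10⁻²)^2 = 3.3×10⁻⁸
s = 3.3×10⁻⁸ mol L⁻¹

3.3×10⁻⁸ M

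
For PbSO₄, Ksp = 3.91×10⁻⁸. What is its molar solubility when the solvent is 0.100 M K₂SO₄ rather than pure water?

PbSO₄(s) ⇌ Pb²⁺(aq) + SO₄²⁻(aq)
The solution already contains SO₄²⁻ at 0.100 M. Let s be the molar solubility of PbSO₄.
[SO₄²⁻] ≈ 0.100 M (common ion dominates); [Pb²⁺] = s.
Ksp = [Pb²⁺][SO₄²⁻] = s(0.100)
s = 3.91×10⁻⁸ / (0.100) = 3.91×10⁻⁷
s = 3.91×10⁻⁷ M

3.91×10⁻⁷ M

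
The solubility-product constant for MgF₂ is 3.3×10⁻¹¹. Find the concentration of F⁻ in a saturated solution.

4.0×10⁻⁴ M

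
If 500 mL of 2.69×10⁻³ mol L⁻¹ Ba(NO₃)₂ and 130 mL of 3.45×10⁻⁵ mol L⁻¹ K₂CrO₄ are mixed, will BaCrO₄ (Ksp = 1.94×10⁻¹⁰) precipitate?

The combined volume is 630 mL.
[Ba²⁺] = (2.69×10⁻³)(500)/630 = 2.13×10⁻³ mol L⁻¹
[CrO₄²⁻] = (3.45×10⁻⁵)(130)/630 = 7.12×10⁻⁶ mol L⁻¹
Q = [Ba²⁺][CrO₄²⁻] = 1.52×10⁻⁸
Q = 1.52×10⁻⁸ > Ksp = 1.94×10⁻¹⁰, so the solution is supersaturated and BaCrO₄ precipitates.

Yes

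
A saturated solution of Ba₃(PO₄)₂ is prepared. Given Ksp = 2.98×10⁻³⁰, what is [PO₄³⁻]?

Ba₃(PO₄)₂(s) ⇌ 3 Ba²⁺(aq) + 2 PO₄³⁻(aq)
If s mol/L of Ba₃(PO₄)₂ dissolves, [Ba²⁺] = 3s and [PO₄³⁻] = 2s.
Ksp = [Ba²⁺]^3[PO₄³⁻]^2 = (3s)^3 · (2s)^2 = 108s^5 = 2.98×10⁻³⁰
s = 4.88×10⁻⁷ M
[PO₄³⁻] = 2s = 9.75×10⁻⁷ M

9.75×10⁻⁷ M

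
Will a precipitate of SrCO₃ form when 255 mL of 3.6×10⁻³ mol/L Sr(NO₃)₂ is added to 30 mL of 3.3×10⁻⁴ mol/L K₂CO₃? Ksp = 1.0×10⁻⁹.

Yes

The combined volume is 285 mL.
[Sr²⁺] = (3.6×10⁻³)(255)/285 = 3.2×10⁻³ mol/L
[CO₃²⁻] = (3.3×10⁻⁴)(30)/285 = 3.5×10⁻⁵ mol/L
Q = [Sr²⁺][CO₃²⁻] = 1.1×10⁻⁷
Q = 1.1×10⁻⁷ > Ksp = 1.0×10⁻⁹, so the solution is supersaturated and SrCO₃ precipitates.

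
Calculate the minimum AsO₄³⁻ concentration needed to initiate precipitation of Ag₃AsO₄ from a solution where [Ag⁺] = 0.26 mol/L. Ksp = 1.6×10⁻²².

9.1×10⁻²¹ M

Precipitation begins when Q = Ksp.
Ag₃AsO₄(s) ⇌ 3 Ag⁺(aq) + AsO₄³⁻(aq)
Ksp = [Ag⁺]^3[AsO₄³⁻] = [AsO₄³⁻](0.26)^3
[AsO₄³⁻] = 1.6×10⁻²² / (0.26)^3 = 9.1×10⁻²¹
[AsO₄³⁻] = 9.1×10⁻²¹ mol/L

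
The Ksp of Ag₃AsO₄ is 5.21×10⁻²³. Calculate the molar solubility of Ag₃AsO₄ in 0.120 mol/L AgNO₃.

3.02×10⁻²⁰ M

Ag₃AsO₄(s) ⇌ 3 Ag⁺(aq) + AsO₄³⁻(aq)
Ag⁺ is already present at 0.120 mol/L. If s mol/L of Ag₃AsO₄ dissolves, [AsO₄³⁻] = s while [Ag⁺] ≈ 0.120 mol/L.
Ksp = [Ag⁺]^3[AsO₄³⁻] = (0.120)^3s
s = 5.21×10⁻²³ / (0.120)^3 = 3.02×10⁻²⁰
s = 3.02×10⁻²⁰ mol/L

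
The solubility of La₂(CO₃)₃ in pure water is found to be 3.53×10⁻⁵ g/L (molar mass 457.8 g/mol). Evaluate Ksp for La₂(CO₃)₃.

Convert to molarity: s = 3.53×10⁻⁵ / 457.8 = 7.7108×10⁻⁸ mol/L
La₂(CO₃)₃(s) ⇌ 2 La³⁺(aq) + 3 CO₃²⁻(aq)
Let s be the molar solubility. Then [La³⁺] = 2s and [CO₃²⁻] = 3s.
Ksp = [La³⁺]^2[CO₃²⁻]^3 = (2s)^2 · (3s)^3 = 108s^5
Ksp = 108 × (7.7108×10⁻⁸)^5 = 2.94×10⁻³⁴

Ksp = 2.94×10⁻³⁴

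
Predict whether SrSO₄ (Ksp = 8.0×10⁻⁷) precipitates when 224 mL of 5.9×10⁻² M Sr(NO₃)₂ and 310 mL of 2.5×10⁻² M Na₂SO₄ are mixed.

Yes

The combined volume is 534 mL.
[Sr²⁺] = (5.9×10⁻²)(224)/534 = 2.5×10⁻² M
[SO₄²⁻] = (2.5×10⁻²)(310)/534 = 1.5×10⁻² M
Q = [Sr²⁺][SO₄²⁻] = 3.6×10⁻⁴
Q = 3.6×10⁻⁴ > Ksp = 8.0×10⁻⁷, so the solution is supersaturated and SrSO₄ precipitates.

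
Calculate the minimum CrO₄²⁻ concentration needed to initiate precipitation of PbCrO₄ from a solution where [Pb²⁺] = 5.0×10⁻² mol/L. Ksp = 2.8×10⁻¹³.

5.6×10⁻¹² M

Each salt precipitates once Q = Ksp for that salt.
PbCrO₄(s) ⇌ Pb²⁺(aq) + CrO₄²⁻(aq)
Ksp = [Pb²⁺][CrO₄²⁻] = [CrO₄²⁻](5.0×10⁻²)
[CrO₄²⁻] = 2.8×10⁻¹³ / (5.0×10⁻²) = 5.6×10⁻¹²
[CrO₄²⁻] = 5.6×10⁻¹² mol/L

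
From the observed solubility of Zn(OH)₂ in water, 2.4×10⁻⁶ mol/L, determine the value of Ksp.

Zn(OH)₂(s) ⇌ Zn²⁺(aq) + 2 OH⁻(aq)
Let s be the molar solubility. Then [Zn²⁺] = s and [OH⁻] = 2s.
Ksp = [Zn²⁺][OH⁻]^2 = s · (2s)^2 = 4s^3
Ksp = 4 × (2.4×10⁻⁶)^3 = 5.5×10⁻¹⁷

Ksp = 5.5×10⁻¹⁷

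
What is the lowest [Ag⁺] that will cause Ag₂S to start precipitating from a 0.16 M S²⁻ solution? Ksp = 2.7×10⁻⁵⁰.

A salt starts to precipitate once the ion product Q reaches its Ksp.
Ag₂S(s) ⇌ 2 Ag⁺(aq) + S²⁻(aq)
Ksp = [Ag⁺]^2[S²⁻] = [Ag⁺]^2(0.16)
[Ag⁺]^2 = 2.7×10⁻⁵⁰ / (0.16) = 1.7×10⁻⁴⁹
[Ag⁺] = 4.1×10⁻²⁵ M

4.1×10⁻²⁵ M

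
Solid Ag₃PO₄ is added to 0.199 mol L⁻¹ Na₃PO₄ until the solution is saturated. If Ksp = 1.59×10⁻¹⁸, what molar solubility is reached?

Ag₃PO₄(s) ⇌ 3 Ag⁺(aq) + PO₄³⁻(aq)
Let s be the solubility of Ag₃PO₄ here. The common ion gives [PO₄³⁻] ≈ 0.199 mol L⁻¹, and [Ag⁺] = 3s.
Ksp = [Ag⁺]^3[PO₄³⁻] = (3s)^3(0.199)
(3s)^3 = 1.59×10⁻¹⁸ / (0.199) = 7.99×10⁻¹⁸
s = 6.66×10⁻⁷ mol L⁻¹

6.66×10⁻⁷ M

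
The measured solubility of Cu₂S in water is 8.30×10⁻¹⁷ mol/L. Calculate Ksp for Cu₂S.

Ksp = 2.29×10⁻⁴⁸

Cu₂S(s) ⇌ 2 Cu⁺(aq) + S²⁻(aq)
Call the molar solubility s, so that [Cu⁺] = 2s and [S²⁻] = s.
Ksp = [Cu⁺]^2[S²⁻] = (2s)^2 · s = 4s^3
Ksp = 4 × (8.30×10⁻¹⁷)^3 = 2.29×10⁻⁴⁸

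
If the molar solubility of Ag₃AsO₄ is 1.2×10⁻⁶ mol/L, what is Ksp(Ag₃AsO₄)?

Ag₃AsO₄(s) ⇌ 3 Ag⁺(aq) + AsO₄³⁻(aq)
If s mol/L of Ag₃AsO₄ dissolves, [Ag⁺] = 3s and [AsO₄³⁻] = s.
Ksp = [Ag⁺]^3[AsO₄³⁻] = (3s)^3 · s = 27s^4
Ksp = 27 × (1.2×10⁻⁶)^4 = 5.6×10⁻²³

Ksp = 5.6×10⁻²³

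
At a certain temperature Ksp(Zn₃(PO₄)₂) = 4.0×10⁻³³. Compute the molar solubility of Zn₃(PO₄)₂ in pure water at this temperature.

Zn₃(PO₄)₂(s) ⇌ 3 Zn²⁺(aq) + 2 PO₄³⁻(aq)
With molar solubility s: [Zn²⁺] = 3s, [PO₄³⁻] = 2s.
Ksp = [Zn²⁺]^3[PO₄³⁻]^2 = (3s)^3 · (2s)^2 = 108s^5
108s^5 = 4.0×10⁻³³  ⇒  s^5 = 3.7×10⁻³⁵
Taking the 5th root, s = 1.3×10⁻⁷ M.

1.3×10⁻⁷ M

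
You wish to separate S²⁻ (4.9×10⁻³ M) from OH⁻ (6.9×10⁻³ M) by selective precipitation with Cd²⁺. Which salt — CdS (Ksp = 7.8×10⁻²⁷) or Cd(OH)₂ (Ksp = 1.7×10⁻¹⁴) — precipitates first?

The threshold for precipitation is Q = Ksp.
For CdS: [Cd²⁺] = (Ksp/[S²⁻]) = 1.6×10⁻²⁴ M
For Cd(OH)₂: [Cd²⁺] = (Ksp/[OH⁻]^2) = 3.6×10⁻¹⁰ M
CdS requires the lower [Cd²⁺], so it precipitates first.

CdS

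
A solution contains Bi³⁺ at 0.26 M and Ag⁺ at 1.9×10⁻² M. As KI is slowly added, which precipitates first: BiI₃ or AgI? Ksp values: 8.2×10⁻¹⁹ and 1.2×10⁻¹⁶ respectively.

AgI

Precipitation of each salt begins when its ion product equals Ksp.
For BiI₃: [I⁻] = (Ksp/[Bi³⁺])^(1/3) = 1.5×10⁻⁶ M
For AgI: [I⁻] = (Ksp/[Ag⁺]) = 6.3×10⁻¹⁵ M
AgI requires the lower [I⁻], so it precipitates first.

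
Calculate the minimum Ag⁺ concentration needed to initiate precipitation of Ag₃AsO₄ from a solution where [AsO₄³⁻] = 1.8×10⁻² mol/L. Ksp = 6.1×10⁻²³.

1.5×10⁻⁷ M

Precipitation begins when Q = Ksp.
Ag₃AsO₄(s) ⇌ 3 Ag⁺(aq) + AsO₄³⁻(aq)
Ksp = [Ag⁺]^3[AsO₄³⁻] = [Ag⁺]^3(1.8×10⁻²)
[Ag⁺]^3 = 6.1×10⁻²³ / (1.8×10⁻²) = 3.4×10⁻²¹
[Ag⁺] = 1.5×10⁻⁷ mol/L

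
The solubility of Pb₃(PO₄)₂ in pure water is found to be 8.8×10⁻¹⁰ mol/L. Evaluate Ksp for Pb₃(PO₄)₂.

Ksp = 5.7×10⁻⁴⁴

Pb₃(PO₄)₂(s) ⇌ 3 Pb²⁺(aq) + 2 PO₄³⁻(aq)
With molar solubility s: [Pb²⁺] = 3s, [PO₄³⁻] = 2s.
Ksp = [Pb²⁺]^3[PO₄³⁻]^2 = (3s)^3 · (2s)^2 = 108s^5
Ksp = 108 × (8.8×10⁻¹⁰)^5 = 5.7×10⁻⁴⁴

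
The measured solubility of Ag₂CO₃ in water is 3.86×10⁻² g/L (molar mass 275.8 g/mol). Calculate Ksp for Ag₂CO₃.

Ksp = 1.10×10⁻¹¹

s = (3.86×10⁻² g L⁻¹)/(275.8 g mol⁻¹) = 1.3996×10⁻⁴ M
Ag₂CO₃(s) ⇌ 2 Ag⁺(aq) + CO₃²⁻(aq)
Let s be the molar solubility. Then [Ag⁺] = 2s and [CO₃²⁻] = s.
Ksp = [Ag⁺]^2[CO₃²⁻] = (2s)^2 · s = 4s^3
Ksp = 4 × (1.3996×10⁻⁴)^3 = 1.10×10⁻¹¹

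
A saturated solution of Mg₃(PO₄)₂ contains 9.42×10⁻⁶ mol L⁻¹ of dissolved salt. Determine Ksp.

Mg₃(PO₄)₂(s) ⇌ 3 Mg²⁺(aq) + 2 PO₄³⁻(aq)
With molar solubility s: [Mg²⁺] = 3s, [PO₄³⁻] = 2s.
Ksp = [Mg²⁺]^3[PO₄³⁻]^2 = (3s)^3 · (2s)^2 = 108s^5
Ksp = 108 × (9.42×10⁻⁶)^5 = 8.01×10⁻²⁴

Ksp = 8.01×10⁻²⁴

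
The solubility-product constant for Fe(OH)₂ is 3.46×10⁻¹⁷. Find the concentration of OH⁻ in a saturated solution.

4.11×10⁻⁶ M

Fe(OH)₂(s) ⇌ Fe²⁺(aq) + 2 OH⁻(aq)
If s mol/L of Fe(OH)₂ dissolves, [Fe²⁺] = s and [OH⁻] = 2s.
Ksp = [Fe²⁺][OH⁻]^2 = s · (2s)^2 = 4s^3 = 3.46×10⁻¹⁷
s = 2.05×10⁻⁶ mol L⁻¹
[OH⁻] = 2s = 4.11×10⁻⁶ mol L⁻¹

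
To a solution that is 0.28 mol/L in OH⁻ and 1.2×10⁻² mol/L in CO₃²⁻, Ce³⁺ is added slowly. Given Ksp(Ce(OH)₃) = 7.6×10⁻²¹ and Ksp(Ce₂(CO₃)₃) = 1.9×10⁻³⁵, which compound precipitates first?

Precipitation of each salt begins when its ion product equals Ksp.
For Ce(OH)₃: [Ce³⁺] = (Ksp/[OH⁻]^3) = 3.5×10⁻¹⁹ mol/L
For Ce₂(CO₃)₃: [Ce³⁺] = (Ksp/[CO₃²⁻]^3)^(1/2) = 3.3×10⁻¹⁵ mol/L
The smaller threshold [Ce³⁺] is reached first, so Ce(OH)₃ precipitates first.

Ce(OH)₃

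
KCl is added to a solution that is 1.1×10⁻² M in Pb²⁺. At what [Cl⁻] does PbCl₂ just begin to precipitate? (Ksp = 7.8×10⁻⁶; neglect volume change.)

A salt starts to precipitate once the ion product Q reaches its Ksp.
PbCl₂(s) ⇌ Pb²⁺(aq) + 2 Cl⁻(aq)
Ksp = [Pb²⁺][Cl⁻]^2 = [Cl⁻]^2(1.1×10⁻²)
[Cl⁻]^2 = 7.8×10⁻⁶ / (1.1×10⁻²) = 7.1×10⁻⁴
[Cl⁻] = 2.7×10⁻² M

2.7×10⁻² M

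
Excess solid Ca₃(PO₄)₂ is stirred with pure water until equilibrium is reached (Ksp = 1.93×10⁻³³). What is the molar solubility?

Ca₃(PO₄)₂(s) ⇌ 3 Ca²⁺(aq) + 2 PO₄³⁻(aq)
If s mol/L of Ca₃(PO₄)₂ dissolves, [Ca²⁺] = 3s and [PO₄³⁻] = 2s.
Ksp = [Ca²⁺]^3[PO₄³⁻]^2 = (3s)^3 · (2s)^2 = 108s^5
108s^5 = 1.93×10⁻³³  ⇒  s^5 = 1.79×10⁻³⁵
s = 1.12×10⁻⁷ mol/L

1.12×10⁻⁷ M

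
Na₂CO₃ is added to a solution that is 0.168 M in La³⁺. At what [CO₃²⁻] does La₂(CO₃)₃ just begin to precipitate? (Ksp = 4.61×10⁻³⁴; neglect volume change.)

2.54×10⁻¹¹ M

Each salt precipitates once Q = Ksp for that salt.
La₂(CO₃)₃(s) ⇌ 2 La³⁺(aq) + 3 CO₃²⁻(aq)
Ksp = [La³⁺]^2[CO₃²⁻]^3 = [CO₃²⁻]^3(0.168)^2
[CO₃²⁻]^3 = 4.61×10⁻³⁴ / (0.168)^2 = 1.63×10⁻³²
[CO₃²⁻] = 2.54×10⁻¹¹ M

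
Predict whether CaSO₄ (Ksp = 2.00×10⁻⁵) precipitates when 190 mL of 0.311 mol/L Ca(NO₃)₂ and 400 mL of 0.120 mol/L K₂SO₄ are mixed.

The combined volume is 590 mL.
[Ca²⁺] = (0.311)(190)/590 = 0.100 mol/L
[SO₄²⁻] = (0.120)(400)/590 = 8.14×10⁻² mol/L
Q = [Ca²⁺][SO₄²⁻] = 8.15×10⁻³
Since Q (8.15×10⁻³) exceeds Ksp (2.00×10⁻⁵), CaSO₄ will precipitate.

Yes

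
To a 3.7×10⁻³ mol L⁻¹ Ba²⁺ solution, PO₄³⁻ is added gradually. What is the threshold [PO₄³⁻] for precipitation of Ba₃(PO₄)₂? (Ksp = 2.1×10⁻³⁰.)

6.4×10⁻¹² M

Precipitation of each salt begins when its ion product equals Ksp.
Ba₃(PO₄)₂(s) ⇌ 3 Ba²⁺(aq) + 2 PO₄³⁻(aq)
Ksp = [Ba²⁺]^3[PO₄³⁻]^2 = [PO₄³⁻]^2(3.7×10⁻³)^3
[PO₄³⁻]^2 = 2.1×10⁻³⁰ / (3.7×10⁻³)^3 = 4.1×10⁻²³
[PO₄³⁻] = 6.4×10⁻¹² mol L⁻¹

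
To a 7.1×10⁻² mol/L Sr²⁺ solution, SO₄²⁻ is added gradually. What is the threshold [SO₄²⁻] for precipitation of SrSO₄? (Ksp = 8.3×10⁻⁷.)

1.2×10⁻⁵ M

A salt starts to precipitate once the ion product Q reaches its Ksp.
SrSO₄(s) ⇌ Sr²⁺(aq) + SO₄²⁻(aq)
Ksp = [Sr²⁺][SO₄²⁻] = [SO₄²⁻](7.1×10⁻²)
[SO₄²⁻] = 8.3×10⁻⁷ / (7.1×10⁻²) = 1.2×10⁻⁵
[SO₄²⁻] = 1.2×10⁻⁵ mol/L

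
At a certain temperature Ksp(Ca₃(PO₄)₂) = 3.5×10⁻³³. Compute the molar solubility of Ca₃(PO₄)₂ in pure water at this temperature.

Ca₃(PO₄)₂(s) ⇌ 3 Ca²⁺(aq) + 2 PO₄³⁻(aq)
If s mol/L of Ca₃(PO₄)₂ dissolves, [Ca²⁺] = 3s and [PO₄³⁻] = 2s.
Ksp = [Ca²⁺]^3[PO₄³⁻]^2 = (3s)^3 · (2s)^2 = 108s^5
108s^5 = 3.5×10⁻³³  ⇒  s^5 = 3.2×10⁻³⁵
Taking the 5th root, s = 1.3×10⁻⁷ mol/L.

1.3×10⁻⁷ M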